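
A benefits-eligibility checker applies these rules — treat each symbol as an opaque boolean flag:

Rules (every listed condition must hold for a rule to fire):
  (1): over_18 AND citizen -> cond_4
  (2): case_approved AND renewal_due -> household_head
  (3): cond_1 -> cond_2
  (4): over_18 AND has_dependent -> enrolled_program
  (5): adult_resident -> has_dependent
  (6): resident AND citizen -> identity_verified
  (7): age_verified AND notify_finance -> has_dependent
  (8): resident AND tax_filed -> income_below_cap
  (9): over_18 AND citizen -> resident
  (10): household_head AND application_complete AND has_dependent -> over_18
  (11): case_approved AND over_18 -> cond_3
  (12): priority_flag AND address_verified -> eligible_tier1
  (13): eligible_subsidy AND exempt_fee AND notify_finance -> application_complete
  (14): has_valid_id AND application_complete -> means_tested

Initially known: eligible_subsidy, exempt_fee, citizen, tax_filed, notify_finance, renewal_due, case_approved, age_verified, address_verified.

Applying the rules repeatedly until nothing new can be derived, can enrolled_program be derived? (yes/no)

Round 1: (2) [case_approved AND renewal_due -> household_head]; (7) [age_verified AND notify_finance -> has_dependent]; (13) [eligible_subsidy AND exempt_fee AND notify_finance -> application_complete]. New: household_head, has_dependent, application_complete.
Round 2: (10) [household_head AND application_complete AND has_dependent -> over_18]. New: over_18.
Round 3: (1) [over_18 AND citizen -> cond_4]; (4) [over_18 AND has_dependent -> enrolled_program]; (9) [over_18 AND citizen -> resident]; (11) [case_approved AND over_18 -> cond_3]. New: cond_4, enrolled_program, resident, cond_3.
Round 4: (6) [resident AND citizen -> identity_verified]; (8) [resident AND tax_filed -> income_below_cap]. New: identity_verified, income_below_cap.
enrolled_program appears in round 3, so it is derivable.

yes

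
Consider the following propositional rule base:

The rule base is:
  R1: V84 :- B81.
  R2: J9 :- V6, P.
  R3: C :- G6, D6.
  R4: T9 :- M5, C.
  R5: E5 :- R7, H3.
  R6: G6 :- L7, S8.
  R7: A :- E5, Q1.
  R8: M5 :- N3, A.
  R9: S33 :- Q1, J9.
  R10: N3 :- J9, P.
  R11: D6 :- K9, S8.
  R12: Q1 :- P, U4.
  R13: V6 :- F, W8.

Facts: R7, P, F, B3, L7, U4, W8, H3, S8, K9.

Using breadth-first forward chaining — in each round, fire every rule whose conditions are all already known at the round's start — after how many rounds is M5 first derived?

4

Round 1: R5 [E5 :- R7, H3.]; R6 [G6 :- L7, S8.]; R11 [D6 :- K9, S8.]; R12 [Q1 :- P, U4.]; R13 [V6 :- F, W8.]. Adds E5, G6, D6, Q1, V6.
Round 2: R2 [J9 :- V6, P.]; R3 [C :- G6, D6.]; R7 [A :- E5, Q1.]. Adds J9, C, A.
Round 3: R9 [S33 :- Q1, J9.]; R10 [N3 :- J9, P.]. Adds S33, N3.
Round 4: R8 [M5 :- N3, A.]. Adds M5.
M5 first appears in round 4.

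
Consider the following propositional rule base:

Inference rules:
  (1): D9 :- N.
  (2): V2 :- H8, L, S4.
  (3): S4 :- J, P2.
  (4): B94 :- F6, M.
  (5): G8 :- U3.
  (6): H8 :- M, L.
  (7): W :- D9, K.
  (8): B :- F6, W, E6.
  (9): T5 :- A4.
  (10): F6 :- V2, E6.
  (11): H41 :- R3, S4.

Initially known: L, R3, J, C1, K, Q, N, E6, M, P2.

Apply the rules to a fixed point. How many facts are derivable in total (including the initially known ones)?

19

Round 1: (1) [D9 :- N.]; (3) [S4 :- J, P2.]; (6) [H8 :- M, L.]. Adds D9, S4, H8.
Round 2: (2) [V2 :- H8, L, S4.]; (7) [W :- D9, K.]; (11) [H41 :- R3, S4.]. Adds V2, W, H41.
Round 3: (10) [F6 :- V2, E6.]. Adds F6.
Round 4: (4) [B94 :- F6, M.]; (8) [B :- F6, W, E6.]. Adds B94, B.
Closure: {B, B94, C1, D9, E6, F6, H41, H8, J, K, L, M, N, P2, Q, R3, S4, V2, W} — 19 facts.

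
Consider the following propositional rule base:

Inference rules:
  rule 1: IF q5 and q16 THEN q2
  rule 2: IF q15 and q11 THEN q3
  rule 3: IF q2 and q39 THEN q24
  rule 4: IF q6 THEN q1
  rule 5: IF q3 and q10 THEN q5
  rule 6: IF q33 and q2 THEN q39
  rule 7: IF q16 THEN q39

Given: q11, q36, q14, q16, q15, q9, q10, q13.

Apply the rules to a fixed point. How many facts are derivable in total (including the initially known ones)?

13

Round 1 — rule 2, rule 7, derive q3, q39.
Round 2 — rule 5, derive q5.
Round 3 — rule 1, derive q2.
Round 4 — rule 3, derive q24.
Closure: {q10, q11, q13, q14, q15, q16, q2, q24, q3, q36, q39, q5, q9} — 13 facts.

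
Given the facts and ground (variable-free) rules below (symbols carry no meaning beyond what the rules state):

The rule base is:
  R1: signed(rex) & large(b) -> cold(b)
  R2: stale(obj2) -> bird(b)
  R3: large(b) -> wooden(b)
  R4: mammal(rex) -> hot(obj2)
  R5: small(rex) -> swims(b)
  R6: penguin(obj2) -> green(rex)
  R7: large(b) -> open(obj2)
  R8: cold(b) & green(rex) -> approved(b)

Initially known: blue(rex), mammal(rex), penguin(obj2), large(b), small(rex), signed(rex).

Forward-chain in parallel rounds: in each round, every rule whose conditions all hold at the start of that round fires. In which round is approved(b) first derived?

Round 1 fires R1, R3, R4, R5, R6, R7, giving cold(b), wooden(b), hot(obj2), swims(b), green(rex), open(obj2).
Round 2 fires R8, giving approved(b).
approved(b) first appears in round 2.

2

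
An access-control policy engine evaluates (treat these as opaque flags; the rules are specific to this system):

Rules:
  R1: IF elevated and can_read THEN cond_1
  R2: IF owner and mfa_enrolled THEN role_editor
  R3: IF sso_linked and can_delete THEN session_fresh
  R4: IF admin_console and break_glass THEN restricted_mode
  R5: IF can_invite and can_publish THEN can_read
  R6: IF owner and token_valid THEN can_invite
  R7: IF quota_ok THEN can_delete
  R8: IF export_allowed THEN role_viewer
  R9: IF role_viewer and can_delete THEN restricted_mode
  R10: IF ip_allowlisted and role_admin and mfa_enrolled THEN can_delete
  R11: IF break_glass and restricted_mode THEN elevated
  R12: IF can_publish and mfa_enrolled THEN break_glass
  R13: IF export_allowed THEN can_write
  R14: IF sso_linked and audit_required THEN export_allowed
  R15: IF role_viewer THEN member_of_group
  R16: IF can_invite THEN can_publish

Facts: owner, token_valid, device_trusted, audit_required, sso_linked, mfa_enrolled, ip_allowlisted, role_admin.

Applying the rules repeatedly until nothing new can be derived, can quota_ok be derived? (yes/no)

Round 1: R2 [IF owner and mfa_enrolled THEN role_editor]; R6 [IF owner and token_valid THEN can_invite]; R10 [IF ip_allowlisted and role_admin and mfa_enrolled THEN can_delete]; R14 [IF sso_linked and audit_required THEN export_allowed]. Adds role_editor, can_invite, can_delete, export_allowed.
Round 2: R3 [IF sso_linked and can_delete THEN session_fresh]; R8 [IF export_allowed THEN role_viewer]; R13 [IF export_allowed THEN can_write]; R16 [IF can_invite THEN can_publish]. Adds session_fresh, role_viewer, can_write, can_publish.
Round 3: R5 [IF can_invite and can_publish THEN can_read]; R9 [IF role_viewer and can_delete THEN restricted_mode]; R12 [IF can_publish and mfa_enrolled THEN break_glass]; R15 [IF role_viewer THEN member_of_group]. Adds can_read, restricted_mode, break_glass, member_of_group.
Round 4: R11 [IF break_glass and restricted_mode THEN elevated]. Adds elevated.
Round 5: R1 [IF elevated and can_read THEN cond_1]. Adds cond_1.
Fixed point reached. No rule has quota_ok as a consequent, and it is not given.

no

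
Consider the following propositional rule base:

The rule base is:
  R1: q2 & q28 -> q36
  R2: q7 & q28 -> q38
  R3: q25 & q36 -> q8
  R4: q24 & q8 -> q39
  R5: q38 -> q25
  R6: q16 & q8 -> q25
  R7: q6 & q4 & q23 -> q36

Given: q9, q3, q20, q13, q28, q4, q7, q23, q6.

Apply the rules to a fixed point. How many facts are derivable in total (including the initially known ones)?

13

Round 1 — R2, R7, derive q38, q36.
Round 2 — R5, derive q25.
Round 3 — R3, derive q8.
Closure: {q13, q20, q23, q25, q28, q3, q36, q38, q4, q6, q7, q8, q9} — 13 facts.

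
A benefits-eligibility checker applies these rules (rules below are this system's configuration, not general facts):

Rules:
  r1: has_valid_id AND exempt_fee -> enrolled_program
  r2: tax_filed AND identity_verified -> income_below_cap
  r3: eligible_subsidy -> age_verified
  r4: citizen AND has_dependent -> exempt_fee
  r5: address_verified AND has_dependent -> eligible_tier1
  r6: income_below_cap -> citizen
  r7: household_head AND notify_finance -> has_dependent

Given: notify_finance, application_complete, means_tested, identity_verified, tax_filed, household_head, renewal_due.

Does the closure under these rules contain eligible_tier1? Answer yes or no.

Round 1: r2 [tax_filed AND identity_verified -> income_below_cap]; r7 [household_head AND notify_finance -> has_dependent]. New: income_below_cap, has_dependent.
Round 2: r6 [income_below_cap -> citizen]. New: citizen.
Round 3: r4 [citizen AND has_dependent -> exempt_fee]. New: exempt_fee.
Fixed point reached. eligible_tier1 is concluded only by r5; r5 needs address_verified (never derived).

no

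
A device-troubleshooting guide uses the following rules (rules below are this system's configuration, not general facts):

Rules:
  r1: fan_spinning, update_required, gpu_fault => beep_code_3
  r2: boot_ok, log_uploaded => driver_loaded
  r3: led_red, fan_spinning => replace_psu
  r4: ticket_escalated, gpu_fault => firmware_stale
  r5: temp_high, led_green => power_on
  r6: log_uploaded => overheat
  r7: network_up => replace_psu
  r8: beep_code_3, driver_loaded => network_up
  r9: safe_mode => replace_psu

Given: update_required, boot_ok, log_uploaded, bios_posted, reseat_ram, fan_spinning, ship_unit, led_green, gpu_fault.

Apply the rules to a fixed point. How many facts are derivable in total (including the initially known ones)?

[1] r1 [fan_spinning, update_required, gpu_fault => beep_code_3]; r2 [boot_ok, log_uploaded => driver_loaded]; r6 [log_uploaded => overheat]. ⇒ new: beep_code_3, driver_loaded, overheat.
[2] r8 [beep_code_3, driver_loaded => network_up]. ⇒ new: network_up.
[3] r7 [network_up => replace_psu]. ⇒ new: replace_psu.
Closure: {beep_code_3, bios_posted, boot_ok, driver_loaded, fan_spinning, gpu_fault, led_green, log_uploaded, network_up, overheat, replace_psu, reseat_ram, ship_unit, update_required} — 14 facts.

14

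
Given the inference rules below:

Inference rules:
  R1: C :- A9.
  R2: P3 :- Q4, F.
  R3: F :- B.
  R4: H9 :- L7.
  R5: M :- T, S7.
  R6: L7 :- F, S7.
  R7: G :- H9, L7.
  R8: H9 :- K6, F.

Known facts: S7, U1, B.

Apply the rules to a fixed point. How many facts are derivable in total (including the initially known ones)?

Round 1 fires R3, giving F.
Round 2 fires R6, giving L7.
Round 3 fires R4, giving H9.
Round 4 fires R7, giving G.
Closure: {B, F, G, H9, L7, S7, U1} — 7 facts.

7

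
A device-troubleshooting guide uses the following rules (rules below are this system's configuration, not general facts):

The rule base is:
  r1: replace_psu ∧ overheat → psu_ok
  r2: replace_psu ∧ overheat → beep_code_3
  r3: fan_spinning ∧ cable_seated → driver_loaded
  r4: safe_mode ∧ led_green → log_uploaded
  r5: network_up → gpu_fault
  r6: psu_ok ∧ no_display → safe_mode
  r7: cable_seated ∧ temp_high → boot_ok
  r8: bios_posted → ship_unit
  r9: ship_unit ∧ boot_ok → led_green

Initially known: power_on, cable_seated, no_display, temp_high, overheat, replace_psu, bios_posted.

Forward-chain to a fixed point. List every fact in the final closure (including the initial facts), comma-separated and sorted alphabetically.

beep_code_3, bios_posted, boot_ok, cable_seated, led_green, log_uploaded, no_display, overheat, power_on, psu_ok, replace_psu, safe_mode, ship_unit, temp_high

Round 1: r1 [replace_psu ∧ overheat → psu_ok]; r2 [replace_psu ∧ overheat → beep_code_3]; r7 [cable_seated ∧ temp_high → boot_ok]; r8 [bios_posted → ship_unit]. New: psu_ok, beep_code_3, boot_ok, ship_unit.
Round 2: r6 [psu_ok ∧ no_display → safe_mode]; r9 [ship_unit ∧ boot_ok → led_green]. New: safe_mode, led_green.
Round 3: r4 [safe_mode ∧ led_green → log_uploaded]. New: log_uploaded.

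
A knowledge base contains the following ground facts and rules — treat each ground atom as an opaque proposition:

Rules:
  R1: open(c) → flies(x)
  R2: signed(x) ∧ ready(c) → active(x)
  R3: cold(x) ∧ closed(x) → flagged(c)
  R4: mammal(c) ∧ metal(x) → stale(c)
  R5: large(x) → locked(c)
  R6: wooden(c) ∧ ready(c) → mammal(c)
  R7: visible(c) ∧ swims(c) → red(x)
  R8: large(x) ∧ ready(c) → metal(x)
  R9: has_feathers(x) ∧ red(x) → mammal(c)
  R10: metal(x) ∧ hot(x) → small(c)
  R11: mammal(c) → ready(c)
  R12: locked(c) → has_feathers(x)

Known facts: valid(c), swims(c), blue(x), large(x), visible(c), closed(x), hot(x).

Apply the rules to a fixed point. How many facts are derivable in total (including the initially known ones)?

Round 1 fires R5, R7, giving locked(c), red(x).
Round 2 fires R12, giving has_feathers(x).
Round 3 fires R9, giving mammal(c).
Round 4 fires R11, giving ready(c).
Round 5 fires R8, giving metal(x).
Round 6 fires R4, R10, giving stale(c), small(c).
Closure: {blue(x), closed(x), has_feathers(x), hot(x), large(x), locked(c), mammal(c), metal(x), ready(c), red(x), small(c), stale(c), swims(c), valid(c), visible(c)} — 15 facts.

15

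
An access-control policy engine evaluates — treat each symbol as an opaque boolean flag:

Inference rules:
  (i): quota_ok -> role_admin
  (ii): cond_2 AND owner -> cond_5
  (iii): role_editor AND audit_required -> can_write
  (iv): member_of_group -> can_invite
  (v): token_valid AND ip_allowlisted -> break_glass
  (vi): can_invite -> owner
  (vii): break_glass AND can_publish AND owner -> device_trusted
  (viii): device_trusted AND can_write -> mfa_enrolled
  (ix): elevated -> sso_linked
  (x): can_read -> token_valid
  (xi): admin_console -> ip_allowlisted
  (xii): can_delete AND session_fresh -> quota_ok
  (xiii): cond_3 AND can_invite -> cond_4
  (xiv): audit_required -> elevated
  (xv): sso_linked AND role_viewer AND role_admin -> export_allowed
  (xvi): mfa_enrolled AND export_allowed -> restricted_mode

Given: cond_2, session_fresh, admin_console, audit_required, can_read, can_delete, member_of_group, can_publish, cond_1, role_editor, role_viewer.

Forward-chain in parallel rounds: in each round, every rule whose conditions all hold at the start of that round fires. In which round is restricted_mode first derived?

[1] (iii) [role_editor AND audit_required -> can_write]; (iv) [member_of_group -> can_invite]; (x) [can_read -> token_valid]; (xi) [admin_console -> ip_allowlisted]; (xii) [can_delete AND session_fresh -> quota_ok]; (xiv) [audit_required -> elevated]. ⇒ new: can_write, can_invite, token_valid, ip_allowlisted, quota_ok, elevated.
[2] (i) [quota_ok -> role_admin]; (v) [token_valid AND ip_allowlisted -> break_glass]; (vi) [can_invite -> owner]; (ix) [elevated -> sso_linked]. ⇒ new: role_admin, break_glass, owner, sso_linked.
[3] (ii) [cond_2 AND owner -> cond_5]; (vii) [break_glass AND can_publish AND owner -> device_trusted]; (xv) [sso_linked AND role_viewer AND role_admin -> export_allowed]. ⇒ new: cond_5, device_trusted, export_allowed.
[4] (viii) [device_trusted AND can_write -> mfa_enrolled]. ⇒ new: mfa_enrolled.
[5] (xvi) [mfa_enrolled AND export_allowed -> restricted_mode]. ⇒ new: restricted_mode.
restricted_mode first appears in round 5.

5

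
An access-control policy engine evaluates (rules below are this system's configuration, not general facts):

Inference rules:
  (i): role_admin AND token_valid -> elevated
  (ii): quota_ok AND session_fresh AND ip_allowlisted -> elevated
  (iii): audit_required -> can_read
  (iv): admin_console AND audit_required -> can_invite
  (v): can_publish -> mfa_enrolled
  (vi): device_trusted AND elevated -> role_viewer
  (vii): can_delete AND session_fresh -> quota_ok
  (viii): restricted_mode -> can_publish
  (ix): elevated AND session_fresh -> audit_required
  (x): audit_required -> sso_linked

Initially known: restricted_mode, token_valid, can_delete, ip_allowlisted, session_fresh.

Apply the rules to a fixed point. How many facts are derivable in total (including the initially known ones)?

12

Round 1 — (vii), (viii), derive quota_ok, can_publish.
Round 2 — (ii), (v), derive elevated, mfa_enrolled.
Round 3 — (ix), derive audit_required.
Round 4 — (iii), (x), derive can_read, sso_linked.
Closure: {audit_required, can_delete, can_publish, can_read, elevated, ip_allowlisted, mfa_enrolled, quota_ok, restricted_mode, session_fresh, sso_linked, token_valid} — 12 facts.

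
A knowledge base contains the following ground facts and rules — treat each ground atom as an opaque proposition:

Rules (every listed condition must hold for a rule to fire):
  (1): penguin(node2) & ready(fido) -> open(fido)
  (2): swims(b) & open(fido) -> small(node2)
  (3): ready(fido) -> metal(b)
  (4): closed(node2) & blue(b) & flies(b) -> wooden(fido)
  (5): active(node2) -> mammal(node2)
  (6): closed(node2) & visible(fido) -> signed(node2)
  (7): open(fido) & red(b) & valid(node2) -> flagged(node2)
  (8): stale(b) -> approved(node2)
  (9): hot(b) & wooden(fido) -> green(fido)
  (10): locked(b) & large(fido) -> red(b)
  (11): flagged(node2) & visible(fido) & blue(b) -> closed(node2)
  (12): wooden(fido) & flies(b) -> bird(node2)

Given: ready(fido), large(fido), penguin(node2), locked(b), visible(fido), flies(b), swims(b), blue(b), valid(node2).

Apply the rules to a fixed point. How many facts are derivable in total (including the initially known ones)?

Round 1: (1) [penguin(node2) & ready(fido) -> open(fido)]; (3) [ready(fido) -> metal(b)]; (10) [locked(b) & large(fido) -> red(b)]. Adds open(fido), metal(b), red(b).
Round 2: (2) [swims(b) & open(fido) -> small(node2)]; (7) [open(fido) & red(b) & valid(node2) -> flagged(node2)]. Adds small(node2), flagged(node2).
Round 3: (11) [flagged(node2) & visible(fido) & blue(b) -> closed(node2)]. Adds closed(node2).
Round 4: (4) [closed(node2) & blue(b) & flies(b) -> wooden(fido)]; (6) [closed(node2) & visible(fido) -> signed(node2)]. Adds wooden(fido), signed(node2).
Round 5: (12) [wooden(fido) & flies(b) -> bird(node2)]. Adds bird(node2).
Closure: {bird(node2), blue(b), closed(node2), flagged(node2), flies(b), large(fido), locked(b), metal(b), open(fido), penguin(node2), ready(fido), red(b), signed(node2), small(node2), swims(b), valid(node2), visible(fido), wooden(fido)} — 18 facts.

18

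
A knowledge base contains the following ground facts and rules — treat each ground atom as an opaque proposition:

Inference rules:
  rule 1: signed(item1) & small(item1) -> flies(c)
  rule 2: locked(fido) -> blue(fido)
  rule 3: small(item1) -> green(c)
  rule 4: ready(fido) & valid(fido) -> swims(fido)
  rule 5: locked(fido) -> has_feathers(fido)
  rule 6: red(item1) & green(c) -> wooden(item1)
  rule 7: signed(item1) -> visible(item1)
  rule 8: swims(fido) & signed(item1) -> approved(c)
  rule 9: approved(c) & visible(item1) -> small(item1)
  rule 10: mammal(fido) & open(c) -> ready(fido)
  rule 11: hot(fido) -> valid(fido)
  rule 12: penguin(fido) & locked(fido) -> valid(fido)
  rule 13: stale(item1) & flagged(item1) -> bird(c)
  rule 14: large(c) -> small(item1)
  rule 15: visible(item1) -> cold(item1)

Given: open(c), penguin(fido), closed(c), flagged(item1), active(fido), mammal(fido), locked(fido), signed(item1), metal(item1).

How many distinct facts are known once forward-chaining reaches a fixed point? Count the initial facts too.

20

[1] rule 2 [locked(fido) -> blue(fido)]; rule 5 [locked(fido) -> has_feathers(fido)]; rule 7 [signed(item1) -> visible(item1)]; rule 10 [mammal(fido) & open(c) -> ready(fido)]; rule 12 [penguin(fido) & locked(fido) -> valid(fido)]. ⇒ new: blue(fido), has_feathers(fido), visible(item1), ready(fido), valid(fido).
[2] rule 4 [ready(fido) & valid(fido) -> swims(fido)]; rule 15 [visible(item1) -> cold(item1)]. ⇒ new: swims(fido), cold(item1).
[3] rule 8 [swims(fido) & signed(item1) -> approved(c)]. ⇒ new: approved(c).
[4] rule 9 [approved(c) & visible(item1) -> small(item1)]. ⇒ new: small(item1).
[5] rule 1 [signed(item1) & small(item1) -> flies(c)]; rule 3 [small(item1) -> green(c)]. ⇒ new: flies(c), green(c).
Closure: {active(fido), approved(c), blue(fido), closed(c), cold(item1), flagged(item1), flies(c), green(c), has_feathers(fido), locked(fido), mammal(fido), metal(item1), open(c), penguin(fido), ready(fido), signed(item1), small(item1), swims(fido), valid(fido), visible(item1)} — 20 facts.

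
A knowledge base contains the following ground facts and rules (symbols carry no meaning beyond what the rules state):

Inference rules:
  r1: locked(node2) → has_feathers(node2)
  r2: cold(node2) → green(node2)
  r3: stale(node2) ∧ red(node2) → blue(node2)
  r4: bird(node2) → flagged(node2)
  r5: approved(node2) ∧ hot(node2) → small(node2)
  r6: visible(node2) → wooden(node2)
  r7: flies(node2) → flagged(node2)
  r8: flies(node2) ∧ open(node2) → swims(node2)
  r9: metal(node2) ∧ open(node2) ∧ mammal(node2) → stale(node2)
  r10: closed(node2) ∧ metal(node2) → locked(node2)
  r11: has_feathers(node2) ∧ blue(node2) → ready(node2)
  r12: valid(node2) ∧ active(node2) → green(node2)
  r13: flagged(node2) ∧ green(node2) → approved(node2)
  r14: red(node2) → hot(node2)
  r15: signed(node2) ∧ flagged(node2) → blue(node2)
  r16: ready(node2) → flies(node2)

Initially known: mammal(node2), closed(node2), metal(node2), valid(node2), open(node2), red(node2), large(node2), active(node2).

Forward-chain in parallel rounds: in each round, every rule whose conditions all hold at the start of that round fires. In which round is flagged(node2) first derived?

5

Round 1 — r9, r10, r12, r14, derive stale(node2), locked(node2), green(node2), hot(node2).
Round 2 — r1, r3, derive has_feathers(node2), blue(node2).
Round 3 — r11, derive ready(node2).
Round 4 — r16, derive flies(node2).
Round 5 — r7, r8, derive flagged(node2), swims(node2).
flagged(node2) first appears in round 5.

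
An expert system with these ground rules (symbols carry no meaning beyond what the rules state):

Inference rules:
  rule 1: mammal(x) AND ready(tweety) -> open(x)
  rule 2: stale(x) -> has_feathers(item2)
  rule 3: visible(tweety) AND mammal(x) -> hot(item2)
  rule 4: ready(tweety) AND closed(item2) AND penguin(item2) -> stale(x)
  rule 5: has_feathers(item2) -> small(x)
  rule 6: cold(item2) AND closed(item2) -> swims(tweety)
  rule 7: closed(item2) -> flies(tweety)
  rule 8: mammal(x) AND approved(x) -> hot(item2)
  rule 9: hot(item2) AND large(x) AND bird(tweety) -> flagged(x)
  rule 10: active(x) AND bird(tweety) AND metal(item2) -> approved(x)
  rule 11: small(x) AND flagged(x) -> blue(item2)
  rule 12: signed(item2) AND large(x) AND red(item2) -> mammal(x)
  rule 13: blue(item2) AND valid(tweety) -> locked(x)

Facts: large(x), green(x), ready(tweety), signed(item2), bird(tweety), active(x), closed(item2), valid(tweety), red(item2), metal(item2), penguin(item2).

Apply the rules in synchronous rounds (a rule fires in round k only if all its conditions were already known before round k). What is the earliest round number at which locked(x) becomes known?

Round 1: rule 4 [ready(tweety) AND closed(item2) AND penguin(item2) -> stale(x)]; rule 7 [closed(item2) -> flies(tweety)]; rule 10 [active(x) AND bird(tweety) AND metal(item2) -> approved(x)]; rule 12 [signed(item2) AND large(x) AND red(item2) -> mammal(x)]. New: stale(x), flies(tweety), approved(x), mammal(x).
Round 2: rule 1 [mammal(x) AND ready(tweety) -> open(x)]; rule 2 [stale(x) -> has_feathers(item2)]; rule 8 [mammal(x) AND approved(x) -> hot(item2)]. New: open(x), has_feathers(item2), hot(item2).
Round 3: rule 5 [has_feathers(item2) -> small(x)]; rule 9 [hot(item2) AND large(x) AND bird(tweety) -> flagged(x)]. New: small(x), flagged(x).
Round 4: rule 11 [small(x) AND flagged(x) -> blue(item2)]. New: blue(item2).
Round 5: rule 13 [blue(item2) AND valid(tweety) -> locked(x)]. New: locked(x).
locked(x) first appears in round 5.

5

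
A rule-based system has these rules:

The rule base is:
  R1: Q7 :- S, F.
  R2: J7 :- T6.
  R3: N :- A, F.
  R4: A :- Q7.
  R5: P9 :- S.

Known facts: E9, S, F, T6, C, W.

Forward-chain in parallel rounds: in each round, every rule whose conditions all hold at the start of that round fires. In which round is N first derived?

Round 1: R1 [Q7 :- S, F.]; R2 [J7 :- T6.]; R5 [P9 :- S.]. Adds Q7, J7, P9.
Round 2: R4 [A :- Q7.]. Adds A.
Round 3: R3 [N :- A, F.]. Adds N.
N first appears in round 3.

3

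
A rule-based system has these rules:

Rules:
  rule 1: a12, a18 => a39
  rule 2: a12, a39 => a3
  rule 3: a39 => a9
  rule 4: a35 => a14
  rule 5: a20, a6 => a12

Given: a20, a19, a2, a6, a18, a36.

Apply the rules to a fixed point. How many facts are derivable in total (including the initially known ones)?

Round 1: rule 5 [a20, a6 => a12]. Adds a12.
Round 2: rule 1 [a12, a18 => a39]. Adds a39.
Round 3: rule 2 [a12, a39 => a3]; rule 3 [a39 => a9]. Adds a3, a9.
Closure: {a12, a18, a19, a2, a20, a3, a36, a39, a6, a9} — 10 facts.

10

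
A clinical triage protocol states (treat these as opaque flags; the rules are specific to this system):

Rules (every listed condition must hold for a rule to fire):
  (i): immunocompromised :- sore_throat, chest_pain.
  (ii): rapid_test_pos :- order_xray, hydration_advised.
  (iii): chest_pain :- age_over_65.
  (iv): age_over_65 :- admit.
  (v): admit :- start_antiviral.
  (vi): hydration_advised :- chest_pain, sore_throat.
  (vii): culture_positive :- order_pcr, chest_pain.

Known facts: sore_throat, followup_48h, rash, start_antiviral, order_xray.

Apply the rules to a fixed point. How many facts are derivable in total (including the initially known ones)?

Round 1 — (v), derive admit.
Round 2 — (iv), derive age_over_65.
Round 3 — (iii), derive chest_pain.
Round 4 — (i), (vi), derive immunocompromised, hydration_advised.
Round 5 — (ii), derive rapid_test_pos.
Closure: {admit, age_over_65, chest_pain, followup_48h, hydration_advised, immunocompromised, order_xray, rapid_test_pos, rash, sore_throat, start_antiviral} — 11 facts.

11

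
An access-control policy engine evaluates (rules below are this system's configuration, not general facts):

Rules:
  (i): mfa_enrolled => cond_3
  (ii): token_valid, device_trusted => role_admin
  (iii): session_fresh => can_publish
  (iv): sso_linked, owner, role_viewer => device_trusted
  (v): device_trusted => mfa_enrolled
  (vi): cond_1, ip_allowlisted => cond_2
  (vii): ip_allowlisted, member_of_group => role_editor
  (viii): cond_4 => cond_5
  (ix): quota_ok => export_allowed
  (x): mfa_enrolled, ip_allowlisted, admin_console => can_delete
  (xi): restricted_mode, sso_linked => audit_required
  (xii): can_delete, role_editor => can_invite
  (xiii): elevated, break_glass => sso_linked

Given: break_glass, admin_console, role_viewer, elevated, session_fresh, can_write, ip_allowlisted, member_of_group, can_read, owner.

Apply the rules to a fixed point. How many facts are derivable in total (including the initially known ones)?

18

Round 1: (iii) [session_fresh => can_publish]; (vii) [ip_allowlisted, member_of_group => role_editor]; (xiii) [elevated, break_glass => sso_linked]. Adds can_publish, role_editor, sso_linked.
Round 2: (iv) [sso_linked, owner, role_viewer => device_trusted]. Adds device_trusted.
Round 3: (v) [device_trusted => mfa_enrolled]. Adds mfa_enrolled.
Round 4: (i) [mfa_enrolled => cond_3]; (x) [mfa_enrolled, ip_allowlisted, admin_console => can_delete]. Adds cond_3, can_delete.
Round 5: (xii) [can_delete, role_editor => can_invite]. Adds can_invite.
Closure: {admin_console, break_glass, can_delete, can_invite, can_publish, can_read, can_write, cond_3, device_trusted, elevated, ip_allowlisted, member_of_group, mfa_enrolled, owner, role_editor, role_viewer, session_fresh, sso_linked} — 18 facts.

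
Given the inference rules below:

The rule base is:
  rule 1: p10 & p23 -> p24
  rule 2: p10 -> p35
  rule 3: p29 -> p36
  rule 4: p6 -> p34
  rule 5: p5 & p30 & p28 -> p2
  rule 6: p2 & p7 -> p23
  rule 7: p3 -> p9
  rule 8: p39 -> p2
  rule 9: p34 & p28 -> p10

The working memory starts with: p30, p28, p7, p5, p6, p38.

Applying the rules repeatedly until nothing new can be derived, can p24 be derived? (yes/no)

yes

Round 1 fires rule 4, rule 5, giving p34, p2.
Round 2 fires rule 6, rule 9, giving p23, p10.
Round 3 fires rule 1, rule 2, giving p24, p35.
p24 appears in round 3, so it is derivable.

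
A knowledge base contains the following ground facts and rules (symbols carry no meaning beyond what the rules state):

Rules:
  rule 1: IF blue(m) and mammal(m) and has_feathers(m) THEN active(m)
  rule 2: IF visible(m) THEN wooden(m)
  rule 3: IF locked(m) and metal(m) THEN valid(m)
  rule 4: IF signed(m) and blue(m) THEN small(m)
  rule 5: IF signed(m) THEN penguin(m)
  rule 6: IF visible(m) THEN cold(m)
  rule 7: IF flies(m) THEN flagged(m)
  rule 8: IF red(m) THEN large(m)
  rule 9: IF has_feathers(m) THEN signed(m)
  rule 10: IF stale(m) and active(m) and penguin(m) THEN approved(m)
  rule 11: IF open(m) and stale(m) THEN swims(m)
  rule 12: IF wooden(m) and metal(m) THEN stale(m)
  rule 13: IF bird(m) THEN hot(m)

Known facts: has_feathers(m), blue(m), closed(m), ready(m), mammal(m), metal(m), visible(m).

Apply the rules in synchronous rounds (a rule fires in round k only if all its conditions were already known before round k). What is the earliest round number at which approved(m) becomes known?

3

Round 1: rule 1 [IF blue(m) and mammal(m) and has_feathers(m) THEN active(m)]; rule 2 [IF visible(m) THEN wooden(m)]; rule 6 [IF visible(m) THEN cold(m)]; rule 9 [IF has_feathers(m) THEN signed(m)]. New: active(m), wooden(m), cold(m), signed(m).
Round 2: rule 4 [IF signed(m) and blue(m) THEN small(m)]; rule 5 [IF signed(m) THEN penguin(m)]; rule 12 [IF wooden(m) and metal(m) THEN stale(m)]. New: small(m), penguin(m), stale(m).
Round 3: rule 10 [IF stale(m) and active(m) and penguin(m) THEN approved(m)]. New: approved(m).
approved(m) first appears in round 3.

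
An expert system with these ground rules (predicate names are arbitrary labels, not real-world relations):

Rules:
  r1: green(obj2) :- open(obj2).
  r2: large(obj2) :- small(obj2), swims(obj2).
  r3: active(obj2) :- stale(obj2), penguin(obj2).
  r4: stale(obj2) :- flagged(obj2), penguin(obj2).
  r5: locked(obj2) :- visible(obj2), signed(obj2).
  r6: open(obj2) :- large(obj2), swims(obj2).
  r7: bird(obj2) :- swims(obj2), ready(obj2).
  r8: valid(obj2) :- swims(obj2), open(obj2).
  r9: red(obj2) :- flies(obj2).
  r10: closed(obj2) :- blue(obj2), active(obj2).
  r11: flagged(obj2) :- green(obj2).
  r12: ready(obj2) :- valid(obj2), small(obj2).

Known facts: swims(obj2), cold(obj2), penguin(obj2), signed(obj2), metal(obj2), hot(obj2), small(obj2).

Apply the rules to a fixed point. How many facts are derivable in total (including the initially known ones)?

16

[1] r2 [large(obj2) :- small(obj2), swims(obj2).]. ⇒ new: large(obj2).
[2] r6 [open(obj2) :- large(obj2), swims(obj2).]. ⇒ new: open(obj2).
[3] r1 [green(obj2) :- open(obj2).]; r8 [valid(obj2) :- swims(obj2), open(obj2).]. ⇒ new: green(obj2), valid(obj2).
[4] r11 [flagged(obj2) :- green(obj2).]; r12 [ready(obj2) :- valid(obj2), small(obj2).]. ⇒ new: flagged(obj2), ready(obj2).
[5] r4 [stale(obj2) :- flagged(obj2), penguin(obj2).]; r7 [bird(obj2) :- swims(obj2), ready(obj2).]. ⇒ new: stale(obj2), bird(obj2).
[6] r3 [active(obj2) :- stale(obj2), penguin(obj2).]. ⇒ new: active(obj2).
Closure: {active(obj2), bird(obj2), cold(obj2), flagged(obj2), green(obj2), hot(obj2), large(obj2), metal(obj2), open(obj2), penguin(obj2), ready(obj2), signed(obj2), small(obj2), stale(obj2), swims(obj2), valid(obj2)} — 16 facts.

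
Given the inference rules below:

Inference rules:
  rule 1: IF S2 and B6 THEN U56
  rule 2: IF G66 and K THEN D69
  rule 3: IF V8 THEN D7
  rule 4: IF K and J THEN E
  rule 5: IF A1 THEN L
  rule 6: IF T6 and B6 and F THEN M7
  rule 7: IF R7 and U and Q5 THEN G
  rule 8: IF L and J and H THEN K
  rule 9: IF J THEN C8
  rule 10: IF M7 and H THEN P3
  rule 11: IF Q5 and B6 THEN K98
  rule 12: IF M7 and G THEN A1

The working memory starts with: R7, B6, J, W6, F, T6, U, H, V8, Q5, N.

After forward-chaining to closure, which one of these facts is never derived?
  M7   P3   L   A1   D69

[1] rule 3 [IF V8 THEN D7]; rule 6 [IF T6 and B6 and F THEN M7]; rule 7 [IF R7 and U and Q5 THEN G]; rule 9 [IF J THEN C8]; rule 11 [IF Q5 and B6 THEN K98]. ⇒ new: D7, M7, G, C8, K98.
[2] rule 10 [IF M7 and H THEN P3]; rule 12 [IF M7 and G THEN A1]. ⇒ new: P3, A1.
[3] rule 5 [IF A1 THEN L]. ⇒ new: L.
[4] rule 8 [IF L and J and H THEN K]. ⇒ new: K.
[5] rule 4 [IF K and J THEN E]. ⇒ new: E.
Derived: A1 (round 2), P3 (round 2), L (round 3), M7 (round 1). D69 never appears in any round.

D69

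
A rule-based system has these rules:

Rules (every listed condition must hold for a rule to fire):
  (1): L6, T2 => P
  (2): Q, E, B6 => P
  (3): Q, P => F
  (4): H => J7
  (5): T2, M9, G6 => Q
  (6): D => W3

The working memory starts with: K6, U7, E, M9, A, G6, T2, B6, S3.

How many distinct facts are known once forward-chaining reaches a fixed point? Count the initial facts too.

[1] (5) [T2, M9, G6 => Q]. ⇒ new: Q.
[2] (2) [Q, E, B6 => P]. ⇒ new: P.
[3] (3) [Q, P => F]. ⇒ new: F.
Closure: {A, B6, E, F, G6, K6, M9, P, Q, S3, T2, U7} — 12 facts.

12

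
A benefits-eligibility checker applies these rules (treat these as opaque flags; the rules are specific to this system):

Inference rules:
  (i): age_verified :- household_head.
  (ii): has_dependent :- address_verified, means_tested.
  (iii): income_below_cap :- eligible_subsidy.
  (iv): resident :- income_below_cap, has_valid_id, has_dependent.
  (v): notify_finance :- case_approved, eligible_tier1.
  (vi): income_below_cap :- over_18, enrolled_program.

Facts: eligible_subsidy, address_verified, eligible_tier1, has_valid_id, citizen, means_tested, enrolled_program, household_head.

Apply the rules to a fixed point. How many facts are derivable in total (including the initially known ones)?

Round 1: (i) [age_verified :- household_head.]; (ii) [has_dependent :- address_verified, means_tested.]; (iii) [income_below_cap :- eligible_subsidy.]. New: age_verified, has_dependent, income_below_cap.
Round 2: (iv) [resident :- income_below_cap, has_valid_id, has_dependent.]. New: resident.
Closure: {address_verified, age_verified, citizen, eligible_subsidy, eligible_tier1, enrolled_program, has_dependent, has_valid_id, household_head, income_below_cap, means_tested, resident} — 12 facts.

12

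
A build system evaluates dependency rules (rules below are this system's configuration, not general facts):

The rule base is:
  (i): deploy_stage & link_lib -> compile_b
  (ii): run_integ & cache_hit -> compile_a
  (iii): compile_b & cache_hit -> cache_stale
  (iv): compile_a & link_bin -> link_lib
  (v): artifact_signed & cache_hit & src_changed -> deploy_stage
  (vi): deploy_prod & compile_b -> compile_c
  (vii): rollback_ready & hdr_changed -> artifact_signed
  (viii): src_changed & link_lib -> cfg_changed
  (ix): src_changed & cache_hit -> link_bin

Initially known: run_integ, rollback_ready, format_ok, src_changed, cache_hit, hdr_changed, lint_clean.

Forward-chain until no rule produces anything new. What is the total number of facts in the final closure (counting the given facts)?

15

Round 1 fires (ii), (vii), (ix), giving compile_a, artifact_signed, link_bin.
Round 2 fires (iv), (v), giving link_lib, deploy_stage.
Round 3 fires (i), (viii), giving compile_b, cfg_changed.
Round 4 fires (iii), giving cache_stale.
Closure: {artifact_signed, cache_hit, cache_stale, cfg_changed, compile_a, compile_b, deploy_stage, format_ok, hdr_changed, link_bin, link_lib, lint_clean, rollback_ready, run_integ, src_changed} — 15 facts.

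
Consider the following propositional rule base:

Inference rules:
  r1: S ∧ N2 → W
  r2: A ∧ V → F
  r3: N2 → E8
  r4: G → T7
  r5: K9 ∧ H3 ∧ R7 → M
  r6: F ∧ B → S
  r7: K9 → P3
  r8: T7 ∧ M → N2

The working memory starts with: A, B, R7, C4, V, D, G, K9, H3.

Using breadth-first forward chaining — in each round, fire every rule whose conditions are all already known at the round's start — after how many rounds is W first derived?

3

Round 1: r2 [A ∧ V → F]; r4 [G → T7]; r5 [K9 ∧ H3 ∧ R7 → M]; r7 [K9 → P3]. Adds F, T7, M, P3.
Round 2: r6 [F ∧ B → S]; r8 [T7 ∧ M → N2]. Adds S, N2.
Round 3: r1 [S ∧ N2 → W]; r3 [N2 → E8]. Adds W, E8.
W first appears in round 3.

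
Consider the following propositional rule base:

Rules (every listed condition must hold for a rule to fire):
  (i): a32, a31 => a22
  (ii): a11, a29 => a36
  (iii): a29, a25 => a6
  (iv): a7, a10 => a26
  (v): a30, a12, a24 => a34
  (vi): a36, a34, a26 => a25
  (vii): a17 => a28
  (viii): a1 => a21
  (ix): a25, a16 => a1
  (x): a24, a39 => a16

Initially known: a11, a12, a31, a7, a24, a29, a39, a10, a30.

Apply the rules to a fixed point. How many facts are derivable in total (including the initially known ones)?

Round 1: (ii) [a11, a29 => a36]; (iv) [a7, a10 => a26]; (v) [a30, a12, a24 => a34]; (x) [a24, a39 => a16]. Adds a36, a26, a34, a16.
Round 2: (vi) [a36, a34, a26 => a25]. Adds a25.
Round 3: (iii) [a29, a25 => a6]; (ix) [a25, a16 => a1]. Adds a6, a1.
Round 4: (viii) [a1 => a21]. Adds a21.
Closure: {a1, a10, a11, a12, a16, a21, a24, a25, a26, a29, a30, a31, a34, a36, a39, a6, a7} — 17 facts.

17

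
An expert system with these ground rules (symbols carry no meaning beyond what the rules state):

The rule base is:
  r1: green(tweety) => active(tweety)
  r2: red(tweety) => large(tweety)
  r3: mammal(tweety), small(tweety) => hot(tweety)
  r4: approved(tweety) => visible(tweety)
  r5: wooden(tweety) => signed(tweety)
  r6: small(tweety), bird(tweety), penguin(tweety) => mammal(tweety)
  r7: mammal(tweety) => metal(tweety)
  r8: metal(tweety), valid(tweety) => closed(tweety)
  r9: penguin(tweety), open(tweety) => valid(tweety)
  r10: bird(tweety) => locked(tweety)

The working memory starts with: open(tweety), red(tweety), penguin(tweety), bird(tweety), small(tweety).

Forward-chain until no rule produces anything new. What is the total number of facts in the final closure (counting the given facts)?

12

[1] r2 [red(tweety) => large(tweety)]; r6 [small(tweety), bird(tweety), penguin(tweety) => mammal(tweety)]; r9 [penguin(tweety), open(tweety) => valid(tweety)]; r10 [bird(tweety) => locked(tweety)]. ⇒ new: large(tweety), mammal(tweety), valid(tweety), locked(tweety).
[2] r3 [mammal(tweety), small(tweety) => hot(tweety)]; r7 [mammal(tweety) => metal(tweety)]. ⇒ new: hot(tweety), metal(tweety).
[3] r8 [metal(tweety), valid(tweety) => closed(tweety)]. ⇒ new: closed(tweety).
Closure: {bird(tweety), closed(tweety), hot(tweety), large(tweety), locked(tweety), mammal(tweety), metal(tweety), open(tweety), penguin(tweety), red(tweety), small(tweety), valid(tweety)} — 12 facts.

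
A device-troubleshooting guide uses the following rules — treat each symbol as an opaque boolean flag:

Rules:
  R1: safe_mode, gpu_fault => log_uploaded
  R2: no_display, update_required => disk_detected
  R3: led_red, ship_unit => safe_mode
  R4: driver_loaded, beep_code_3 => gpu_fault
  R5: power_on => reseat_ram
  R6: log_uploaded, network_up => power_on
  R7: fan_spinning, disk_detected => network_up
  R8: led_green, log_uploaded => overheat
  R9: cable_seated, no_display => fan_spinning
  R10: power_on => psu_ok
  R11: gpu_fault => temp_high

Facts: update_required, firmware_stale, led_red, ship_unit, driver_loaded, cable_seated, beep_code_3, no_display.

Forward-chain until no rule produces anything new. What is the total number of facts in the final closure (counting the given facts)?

18

[1] R2 [no_display, update_required => disk_detected]; R3 [led_red, ship_unit => safe_mode]; R4 [driver_loaded, beep_code_3 => gpu_fault]; R9 [cable_seated, no_display => fan_spinning]. ⇒ new: disk_detected, safe_mode, gpu_fault, fan_spinning.
[2] R1 [safe_mode, gpu_fault => log_uploaded]; R7 [fan_spinning, disk_detected => network_up]; R11 [gpu_fault => temp_high]. ⇒ new: log_uploaded, network_up, temp_high.
[3] R6 [log_uploaded, network_up => power_on]. ⇒ new: power_on.
[4] R5 [power_on => reseat_ram]; R10 [power_on => psu_ok]. ⇒ new: reseat_ram, psu_ok.
Closure: {beep_code_3, cable_seated, disk_detected, driver_loaded, fan_spinning, firmware_stale, gpu_fault, led_red, log_uploaded, network_up, no_display, power_on, psu_ok, reseat_ram, safe_mode, ship_unit, temp_high, update_required} — 18 facts.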